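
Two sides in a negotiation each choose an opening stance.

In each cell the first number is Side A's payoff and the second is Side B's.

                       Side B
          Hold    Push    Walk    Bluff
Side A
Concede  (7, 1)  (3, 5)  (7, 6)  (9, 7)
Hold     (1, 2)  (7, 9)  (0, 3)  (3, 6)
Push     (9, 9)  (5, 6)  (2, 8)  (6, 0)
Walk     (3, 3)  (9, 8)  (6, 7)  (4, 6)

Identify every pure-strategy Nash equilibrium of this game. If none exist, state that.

Check each profile: it is a Nash equilibrium iff no player can strictly gain by switching unilaterally.
(Concede, Hold): Side A can switch to Push (7 → 9). Not NE.
(Concede, Push): Side A can switch to Hold (3 → 7). Not NE.
(Concede, Walk): Side B can switch to Bluff (6 → 7). Not NE.
(Concede, Bluff): Side A gets 9, best alternative 6; Side B gets 7, best alternative 6. No profitable deviation — NE.
(Hold, Hold): Side A can switch to Concede (1 → 7). Not NE.
(Hold, Push): Side A can switch to Walk (7 → 9). Not NE.
(Hold, Walk): Side A can switch to Concede (0 → 7). Not NE.
(Hold, Bluff): Side A can switch to Concede (3 → 9). Not NE.
(Push, Hold): Side A gets 9, best alternative 7; Side B gets 9, best alternative 8. No profitable deviation — NE.
(Push, Push): Side A can switch to Hold (5 → 7). Not NE.
(Push, Walk): Side A can switch to Concede (2 → 7). Not NE.
(Push, Bluff): Side A can switch to Concede (6 → 9). Not NE.
(Walk, Push): Side A gets 9, best alternative 7; Side B gets 8, best alternative 7. No profitable deviation — NE.
(The remaining 3 profiles each have a profitable deviation by the same check.)

The pure Nash equilibria are (Concede, Bluff); (Push, Hold); (Walk, Push).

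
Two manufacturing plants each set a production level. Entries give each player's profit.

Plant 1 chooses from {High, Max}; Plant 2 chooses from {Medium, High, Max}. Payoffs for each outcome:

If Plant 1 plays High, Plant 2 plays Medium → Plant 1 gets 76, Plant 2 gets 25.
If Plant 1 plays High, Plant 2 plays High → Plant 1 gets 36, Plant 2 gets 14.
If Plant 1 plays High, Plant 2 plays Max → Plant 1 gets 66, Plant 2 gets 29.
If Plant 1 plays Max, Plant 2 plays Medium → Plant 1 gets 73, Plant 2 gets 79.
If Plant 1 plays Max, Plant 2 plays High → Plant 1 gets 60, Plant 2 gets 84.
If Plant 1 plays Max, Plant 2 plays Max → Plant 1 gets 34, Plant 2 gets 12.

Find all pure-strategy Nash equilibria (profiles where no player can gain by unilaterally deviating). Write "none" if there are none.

Mark each player's best response to every combination of opponents' strategies; a profile where every player is best-responding is a pure Nash equilibrium.
Plant 1 against Medium: payoffs 76, 73 → best response High.
Plant 1 against High: payoffs 36, 60 → best response Max.
Plant 1 against Max: payoffs 66, 34 → best response High.
Plant 2 against High: payoffs 25, 14, 29 → best response Max.
Plant 2 against Max: payoffs 79, 84, 12 → best response High.
Mutual best responses: (High, Max); (Max, High).

(High, Max); (Max, High)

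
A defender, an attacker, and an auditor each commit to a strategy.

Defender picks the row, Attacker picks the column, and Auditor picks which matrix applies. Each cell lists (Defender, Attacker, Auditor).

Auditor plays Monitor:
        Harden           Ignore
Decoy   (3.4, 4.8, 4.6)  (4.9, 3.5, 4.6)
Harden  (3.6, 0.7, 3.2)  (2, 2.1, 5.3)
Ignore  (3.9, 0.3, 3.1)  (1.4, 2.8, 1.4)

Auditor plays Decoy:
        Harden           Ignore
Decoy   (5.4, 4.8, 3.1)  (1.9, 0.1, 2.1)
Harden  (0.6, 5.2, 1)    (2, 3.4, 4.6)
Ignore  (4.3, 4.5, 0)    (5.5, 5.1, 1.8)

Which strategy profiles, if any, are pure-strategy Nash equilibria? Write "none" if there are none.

(Decoy, Harden, Monitor): Defender can switch to Harden (3.4 → 3.6). Not NE.
(Decoy, Harden, Decoy): Auditor can switch to Monitor (3.1 → 4.6). Not NE.
(Decoy, Ignore, Monitor): Attacker can switch to Harden (3.5 → 4.8). Not NE.
(Decoy, Ignore, Decoy): Defender can switch to Harden (1.9 → 2). Not NE.
(Harden, Harden, Monitor): Defender can switch to Ignore (3.6 → 3.9). Not NE.
(Harden, Harden, Decoy): Defender can switch to Decoy (0.6 → 5.4). Not NE.
(Harden, Ignore, Monitor): Defender can switch to Decoy (2 → 4.9). Not NE.
(Harden, Ignore, Decoy): Defender can switch to Ignore (2 → 5.5). Not NE.
(Ignore, Ignore, Decoy): Defender gets 5.5, best alternative 2; Attacker gets 5.1, best alternative 4.5; Auditor gets 1.8, best alternative 1.4. No profitable deviation — NE.
(The remaining 3 profiles each have a profitable deviation by the same check.)

Pure NE: (Ignore, Ignore, Decoy)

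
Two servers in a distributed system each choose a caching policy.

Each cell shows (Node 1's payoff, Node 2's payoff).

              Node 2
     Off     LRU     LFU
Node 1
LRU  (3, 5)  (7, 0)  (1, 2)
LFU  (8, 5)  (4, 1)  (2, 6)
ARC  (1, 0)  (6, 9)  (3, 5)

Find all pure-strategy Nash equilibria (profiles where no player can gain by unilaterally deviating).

There is no pure-strategy Nash equilibrium.

Node 1 against Off: payoffs 3, 8, 1 → best response LFU.
Node 1 against LRU: payoffs 7, 4, 6 → best response LRU.
Node 1 against LFU: payoffs 1, 2, 3 → best response ARC.
Node 2 against LRU: payoffs 5, 0, 2 → best response Off.
Node 2 against LFU: payoffs 5, 1, 6 → best response LFU.
Node 2 against ARC: payoffs 0, 9, 5 → best response LRU.
No profile is a mutual best response for all players.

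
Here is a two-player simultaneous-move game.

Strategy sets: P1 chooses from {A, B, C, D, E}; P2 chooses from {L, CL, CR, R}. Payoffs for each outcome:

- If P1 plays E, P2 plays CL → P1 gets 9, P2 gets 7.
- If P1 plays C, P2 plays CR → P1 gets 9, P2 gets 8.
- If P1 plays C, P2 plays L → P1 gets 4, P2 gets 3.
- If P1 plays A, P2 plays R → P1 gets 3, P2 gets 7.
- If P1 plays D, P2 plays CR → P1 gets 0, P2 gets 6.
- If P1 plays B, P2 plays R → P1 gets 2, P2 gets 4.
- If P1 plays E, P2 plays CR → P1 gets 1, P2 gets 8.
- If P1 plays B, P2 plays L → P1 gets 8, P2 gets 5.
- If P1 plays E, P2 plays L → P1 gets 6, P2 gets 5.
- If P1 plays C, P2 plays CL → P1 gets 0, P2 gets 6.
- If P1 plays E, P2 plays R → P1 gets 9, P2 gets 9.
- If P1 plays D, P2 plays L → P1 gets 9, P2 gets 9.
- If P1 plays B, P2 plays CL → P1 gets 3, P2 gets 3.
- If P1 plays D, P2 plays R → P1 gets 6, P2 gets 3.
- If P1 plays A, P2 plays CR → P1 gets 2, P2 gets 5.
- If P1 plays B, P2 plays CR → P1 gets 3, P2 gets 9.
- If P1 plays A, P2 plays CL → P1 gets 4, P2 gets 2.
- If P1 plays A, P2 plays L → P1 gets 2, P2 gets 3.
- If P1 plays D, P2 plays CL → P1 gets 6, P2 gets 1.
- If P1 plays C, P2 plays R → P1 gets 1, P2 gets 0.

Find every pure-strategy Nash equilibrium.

Mark each player's best response to every combination of opponents' strategies; a profile where every player is best-responding is a pure Nash equilibrium.
P1 against L: payoffs 2, 8, 4, 9, 6 → best response D.
P1 against CL: payoffs 4, 3, 0, 6, 9 → best response E.
P1 against CR: payoffs 2, 3, 9, 0, 1 → best response C.
P1 against R: payoffs 3, 2, 1, 6, 9 → best response E.
P2 against A: payoffs 3, 2, 5, 7 → best response R.
P2 against B: payoffs 5, 3, 9, 4 → best response CR.
P2 against C: payoffs 3, 6, 8, 0 → best response CR.
P2 against D: payoffs 9, 1, 6, 3 → best response L.
P2 against E: payoffs 5, 7, 8, 9 → best response R.
Mutual best responses: (C, CR); (D, L); (E, R).

Pure-strategy Nash equilibria: (C, CR); (D, L); (E, R)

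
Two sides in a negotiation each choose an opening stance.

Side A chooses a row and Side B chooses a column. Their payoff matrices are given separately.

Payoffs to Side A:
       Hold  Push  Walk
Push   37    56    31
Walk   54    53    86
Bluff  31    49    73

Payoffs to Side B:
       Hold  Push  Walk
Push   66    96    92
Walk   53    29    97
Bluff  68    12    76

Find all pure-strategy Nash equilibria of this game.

Side A against Hold: payoffs 37, 54, 31 → best response Walk.
Side A against Push: payoffs 56, 53, 49 → best response Push.
Side A against Walk: payoffs 31, 86, 73 → best response Walk.
Side B against Push: payoffs 66, 96, 92 → best response Push.
Side B against Walk: payoffs 53, 29, 97 → best response Walk.
Side B against Bluff: payoffs 68, 12, 76 → best response Walk.
Mutual best responses: (Push, Push); (Walk, Walk).

(Push, Push); (Walk, Walk)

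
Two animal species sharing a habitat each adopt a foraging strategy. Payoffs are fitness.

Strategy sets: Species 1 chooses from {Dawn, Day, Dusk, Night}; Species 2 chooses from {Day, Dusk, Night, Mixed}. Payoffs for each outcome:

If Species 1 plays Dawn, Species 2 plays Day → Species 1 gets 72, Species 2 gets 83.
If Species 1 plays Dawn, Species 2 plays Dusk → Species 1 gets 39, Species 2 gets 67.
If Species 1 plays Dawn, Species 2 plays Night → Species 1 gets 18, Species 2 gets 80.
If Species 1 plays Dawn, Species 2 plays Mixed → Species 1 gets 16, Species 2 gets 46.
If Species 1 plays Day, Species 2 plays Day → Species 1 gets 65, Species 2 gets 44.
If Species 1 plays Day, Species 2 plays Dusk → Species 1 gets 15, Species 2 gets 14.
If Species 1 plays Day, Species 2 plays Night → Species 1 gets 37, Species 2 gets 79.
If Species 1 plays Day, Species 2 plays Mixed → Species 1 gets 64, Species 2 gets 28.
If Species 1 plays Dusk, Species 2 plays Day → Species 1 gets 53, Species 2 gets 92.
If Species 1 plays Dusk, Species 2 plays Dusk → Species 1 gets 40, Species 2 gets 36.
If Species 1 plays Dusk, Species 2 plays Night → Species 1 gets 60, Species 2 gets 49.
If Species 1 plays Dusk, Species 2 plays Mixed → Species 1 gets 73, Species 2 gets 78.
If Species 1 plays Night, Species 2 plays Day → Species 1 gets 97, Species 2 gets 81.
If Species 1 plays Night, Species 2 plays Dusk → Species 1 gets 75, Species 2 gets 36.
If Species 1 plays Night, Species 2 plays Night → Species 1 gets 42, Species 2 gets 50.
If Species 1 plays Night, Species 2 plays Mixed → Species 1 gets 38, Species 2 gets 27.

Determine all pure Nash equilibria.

(Dawn, Day): Species 1 can switch to Night (72 → 97). Not NE.
(Dawn, Dusk): Species 1 can switch to Dusk (39 → 40). Not NE.
(Dawn, Night): Species 1 can switch to Day (18 → 37). Not NE.
(Dawn, Mixed): Species 1 can switch to Day (16 → 64). Not NE.
(Day, Day): Species 1 can switch to Dawn (65 → 72). Not NE.
(Day, Dusk): Species 1 can switch to Dawn (15 → 39). Not NE.
(Day, Night): Species 1 can switch to Dusk (37 → 60). Not NE.
(Day, Mixed): Species 1 can switch to Dusk (64 → 73). Not NE.
(Night, Day): Species 1 gets 97, best alternative 72; Species 2 gets 81, best alternative 50. No profitable deviation — NE.
(The remaining 7 profiles each have a profitable deviation by the same check.)

(Night, Day)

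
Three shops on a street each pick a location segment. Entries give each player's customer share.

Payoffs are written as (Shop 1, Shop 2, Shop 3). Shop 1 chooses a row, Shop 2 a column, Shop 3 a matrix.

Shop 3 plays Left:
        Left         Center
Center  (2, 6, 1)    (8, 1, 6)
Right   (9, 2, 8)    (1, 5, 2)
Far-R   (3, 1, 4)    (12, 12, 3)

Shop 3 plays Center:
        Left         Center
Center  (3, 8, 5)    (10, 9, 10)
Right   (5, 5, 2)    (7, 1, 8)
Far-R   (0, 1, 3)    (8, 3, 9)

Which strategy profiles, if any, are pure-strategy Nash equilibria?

(Center, Left, Left): Shop 1 can switch to Right (2 → 9). Not NE.
(Center, Left, Center): Shop 1 can switch to Right (3 → 5). Not NE.
(Center, Center, Left): Shop 1 can switch to Far-R (8 → 12). Not NE.
(Center, Center, Center): Shop 1 gets 10, best alternative 8; Shop 2 gets 9, best alternative 8; Shop 3 gets 10, best alternative 6. No profitable deviation — NE.
(Right, Left, Left): Shop 2 can switch to Center (2 → 5). Not NE.
(Right, Left, Center): Shop 3 can switch to Left (2 → 8). Not NE.
(Right, Center, Left): Shop 1 can switch to Center (1 → 8). Not NE.
(The remaining 5 profiles each have a profitable deviation by the same check.)

(Center, Center, Center)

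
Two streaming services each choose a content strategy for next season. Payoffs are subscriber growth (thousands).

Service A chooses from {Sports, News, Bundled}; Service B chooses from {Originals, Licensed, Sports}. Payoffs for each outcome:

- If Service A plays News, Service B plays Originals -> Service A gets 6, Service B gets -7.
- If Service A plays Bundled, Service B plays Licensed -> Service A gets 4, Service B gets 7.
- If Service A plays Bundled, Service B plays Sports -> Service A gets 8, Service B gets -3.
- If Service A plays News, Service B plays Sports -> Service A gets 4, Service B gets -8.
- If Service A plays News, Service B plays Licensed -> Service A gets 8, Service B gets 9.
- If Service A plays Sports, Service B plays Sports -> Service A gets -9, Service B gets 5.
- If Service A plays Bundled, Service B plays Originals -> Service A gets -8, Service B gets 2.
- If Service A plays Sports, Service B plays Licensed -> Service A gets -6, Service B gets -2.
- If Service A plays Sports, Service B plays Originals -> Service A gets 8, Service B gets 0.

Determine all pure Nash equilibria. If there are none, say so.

Check each profile: it is a Nash equilibrium iff no player can strictly gain by switching unilaterally.
(Sports, Originals): Service B can switch to Sports (0 → 5). Not NE.
(Sports, Licensed): Service A can switch to News (-6 → 8). Not NE.
(Sports, Sports): Service A can switch to News (-9 → 4). Not NE.
(News, Originals): Service A can switch to Sports (6 → 8). Not NE.
(News, Licensed): Service A gets 8, best alternative 4; Service B gets 9, best alternative -7. No profitable deviation — NE.
(News, Sports): Service A can switch to Bundled (4 → 8). Not NE.
(Bundled, Originals): Service A can switch to Sports (-8 → 8). Not NE.
(Bundled, Licensed): Service A can switch to News (4 → 8). Not NE.
(Bundled, Sports): Service B can switch to Originals (-3 → 2). Not NE.

The unique pure-strategy Nash equilibrium is (News, Licensed).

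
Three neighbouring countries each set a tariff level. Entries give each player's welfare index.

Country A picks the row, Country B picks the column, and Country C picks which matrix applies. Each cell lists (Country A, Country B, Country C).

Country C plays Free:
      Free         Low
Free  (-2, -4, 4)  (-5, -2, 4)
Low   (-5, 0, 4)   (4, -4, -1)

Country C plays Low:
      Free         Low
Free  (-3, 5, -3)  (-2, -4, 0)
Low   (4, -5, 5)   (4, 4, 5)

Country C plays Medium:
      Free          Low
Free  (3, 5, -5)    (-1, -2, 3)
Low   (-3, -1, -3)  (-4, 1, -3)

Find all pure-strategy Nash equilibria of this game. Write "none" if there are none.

Country A against (Free, Free): payoffs -2, -5 → best response Free.
Country A against (Free, Low): payoffs -3, 4 → best response Low.
Country A against (Free, Medium): payoffs 3, -3 → best response Free.
Country A against (Low, Free): payoffs -5, 4 → best response Low.
Country A against (Low, Low): payoffs -2, 4 → best response Low.
Country A against (Low, Medium): payoffs -1, -4 → best response Free.
Country B against (Free, Free): payoffs -4, -2 → best response Low.
Country B against (Free, Low): payoffs 5, -4 → best response Free.
Country B against (Free, Medium): payoffs 5, -2 → best response Free.
Country B against (Low, Free): payoffs 0, -4 → best response Free.
Country B against (Low, Low): payoffs -5, 4 → best response Low.
Country B against (Low, Medium): payoffs -1, 1 → best response Low.
Country C against (Free, Free): payoffs 4, -3, -5 → best response Free.
Country C against (Free, Low): payoffs 4, 0, 3 → best response Free.
Country C against (Low, Free): payoffs 4, 5, -3 → best response Low.
Country C against (Low, Low): payoffs -1, 5, -3 → best response Low.
Mutual best responses: (Low, Low, Low).

Pure NE: (Low, Low, Low)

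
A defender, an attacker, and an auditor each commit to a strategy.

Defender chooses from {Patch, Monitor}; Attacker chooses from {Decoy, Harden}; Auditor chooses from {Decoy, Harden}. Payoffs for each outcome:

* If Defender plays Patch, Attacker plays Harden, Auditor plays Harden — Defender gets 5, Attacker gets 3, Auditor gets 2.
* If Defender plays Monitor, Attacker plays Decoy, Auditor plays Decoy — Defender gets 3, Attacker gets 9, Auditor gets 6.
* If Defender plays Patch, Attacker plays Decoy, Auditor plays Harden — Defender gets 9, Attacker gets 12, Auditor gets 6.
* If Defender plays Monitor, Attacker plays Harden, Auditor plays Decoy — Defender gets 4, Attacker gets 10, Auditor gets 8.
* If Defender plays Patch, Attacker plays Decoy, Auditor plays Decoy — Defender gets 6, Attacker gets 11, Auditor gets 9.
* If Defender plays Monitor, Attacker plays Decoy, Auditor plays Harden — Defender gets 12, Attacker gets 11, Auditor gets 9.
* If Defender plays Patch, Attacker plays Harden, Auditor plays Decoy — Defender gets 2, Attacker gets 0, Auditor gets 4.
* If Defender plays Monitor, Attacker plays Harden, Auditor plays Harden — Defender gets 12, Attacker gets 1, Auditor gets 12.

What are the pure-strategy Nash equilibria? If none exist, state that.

(Patch, Decoy, Decoy): Defender gets 6, best alternative 3; Attacker gets 11, best alternative 0; Auditor gets 9, best alternative 6. No profitable deviation — NE.
(Patch, Decoy, Harden): Defender can switch to Monitor (9 → 12). Not NE.
(Patch, Harden, Decoy): Defender can switch to Monitor (2 → 4). Not NE.
(Patch, Harden, Harden): Defender can switch to Monitor (5 → 12). Not NE.
(Monitor, Decoy, Decoy): Defender can switch to Patch (3 → 6). Not NE.
(Monitor, Decoy, Harden): Defender gets 12, best alternative 9; Attacker gets 11, best alternative 1; Auditor gets 9, best alternative 6. No profitable deviation — NE.
(Monitor, Harden, Decoy): Auditor can switch to Harden (8 → 12). Not NE.
(Monitor, Harden, Harden): Attacker can switch to Decoy (1 → 11). Not NE.

(Patch, Decoy, Decoy); (Monitor, Decoy, Harden)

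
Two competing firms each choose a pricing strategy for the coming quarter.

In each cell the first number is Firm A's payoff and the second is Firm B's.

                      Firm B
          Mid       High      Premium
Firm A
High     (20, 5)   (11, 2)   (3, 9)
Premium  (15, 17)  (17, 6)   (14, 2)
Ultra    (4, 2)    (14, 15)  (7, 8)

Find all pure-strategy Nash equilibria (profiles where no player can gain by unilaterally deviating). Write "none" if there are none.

none

Firm A against Mid: payoffs 20, 15, 4 → best response High.
Firm A against High: payoffs 11, 17, 14 → best response Premium.
Firm A against Premium: payoffs 3, 14, 7 → best response Premium.
Firm B against High: payoffs 5, 2, 9 → best response Premium.
Firm B against Premium: payoffs 17, 6, 2 → best response Mid.
Firm B against Ultra: payoffs 2, 15, 8 → best response High.
No profile is a mutual best response for all players.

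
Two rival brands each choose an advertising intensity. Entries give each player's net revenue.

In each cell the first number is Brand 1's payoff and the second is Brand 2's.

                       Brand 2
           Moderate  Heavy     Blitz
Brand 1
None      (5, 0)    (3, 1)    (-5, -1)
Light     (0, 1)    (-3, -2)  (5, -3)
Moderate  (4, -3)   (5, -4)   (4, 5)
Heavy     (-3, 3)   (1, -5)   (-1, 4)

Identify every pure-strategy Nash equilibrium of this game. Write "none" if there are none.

none

(None, Moderate): Brand 2 can switch to Heavy (0 → 1). Not NE.
(None, Heavy): Brand 1 can switch to Moderate (3 → 5). Not NE.
(None, Blitz): Brand 1 can switch to Light (-5 → 5). Not NE.
(Light, Moderate): Brand 1 can switch to None (0 → 5). Not NE.
(Light, Heavy): Brand 1 can switch to None (-3 → 3). Not NE.
(Light, Blitz): Brand 2 can switch to Moderate (-3 → 1). Not NE.
(The remaining 6 profiles each have a profitable deviation by the same check.)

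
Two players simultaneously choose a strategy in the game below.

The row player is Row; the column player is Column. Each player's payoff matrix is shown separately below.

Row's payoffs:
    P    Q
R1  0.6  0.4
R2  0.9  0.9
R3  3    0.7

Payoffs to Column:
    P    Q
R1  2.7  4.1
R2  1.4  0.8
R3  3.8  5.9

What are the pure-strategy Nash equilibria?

For each strategy profile, look for a profitable unilateral deviation.
(R1, P): Row can switch to R2 (0.6 → 0.9). Not NE.
(R1, Q): Row can switch to R2 (0.4 → 0.9). Not NE.
(R2, P): Row can switch to R3 (0.9 → 3). Not NE.
(R2, Q): Column can switch to P (0.8 → 1.4). Not NE.
(R3, P): Column can switch to Q (3.8 → 5.9). Not NE.
(R3, Q): Row can switch to R2 (0.7 → 0.9). Not NE.

This game has no pure Nash equilibrium.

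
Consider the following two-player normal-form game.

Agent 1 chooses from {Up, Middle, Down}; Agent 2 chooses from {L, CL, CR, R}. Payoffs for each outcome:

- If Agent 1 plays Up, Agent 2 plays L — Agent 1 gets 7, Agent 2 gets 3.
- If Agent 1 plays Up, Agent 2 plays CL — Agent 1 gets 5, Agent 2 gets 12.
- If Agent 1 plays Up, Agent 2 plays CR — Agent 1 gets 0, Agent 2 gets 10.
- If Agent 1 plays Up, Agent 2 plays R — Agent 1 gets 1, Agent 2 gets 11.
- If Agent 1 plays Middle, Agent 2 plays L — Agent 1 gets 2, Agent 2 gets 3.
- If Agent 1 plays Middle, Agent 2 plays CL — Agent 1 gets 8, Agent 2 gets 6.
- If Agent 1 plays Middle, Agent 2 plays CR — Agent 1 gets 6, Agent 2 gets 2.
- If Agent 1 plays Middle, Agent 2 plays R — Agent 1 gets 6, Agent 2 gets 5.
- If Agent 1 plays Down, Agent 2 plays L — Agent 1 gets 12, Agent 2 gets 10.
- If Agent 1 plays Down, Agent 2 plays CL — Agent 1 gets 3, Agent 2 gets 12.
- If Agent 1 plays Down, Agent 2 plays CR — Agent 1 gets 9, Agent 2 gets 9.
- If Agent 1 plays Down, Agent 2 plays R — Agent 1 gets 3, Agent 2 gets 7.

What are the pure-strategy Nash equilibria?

The unique pure-strategy Nash equilibrium is (Middle, CL).

(Up, L): Agent 1 can switch to Down (7 → 12). Not NE.
(Up, CL): Agent 1 can switch to Middle (5 → 8). Not NE.
(Up, CR): Agent 1 can switch to Middle (0 → 6). Not NE.
(Up, R): Agent 1 can switch to Middle (1 → 6). Not NE.
(Middle, L): Agent 1 can switch to Up (2 → 7). Not NE.
(Middle, CL): Agent 1 gets 8, best alternative 5; Agent 2 gets 6, best alternative 5. No profitable deviation — NE.
(Middle, CR): Agent 1 can switch to Down (6 → 9). Not NE.
(Middle, R): Agent 2 can switch to CL (5 → 6). Not NE.
(Down, L): Agent 2 can switch to CL (10 → 12). Not NE.
(The remaining 3 profiles each have a profitable deviation by the same check.)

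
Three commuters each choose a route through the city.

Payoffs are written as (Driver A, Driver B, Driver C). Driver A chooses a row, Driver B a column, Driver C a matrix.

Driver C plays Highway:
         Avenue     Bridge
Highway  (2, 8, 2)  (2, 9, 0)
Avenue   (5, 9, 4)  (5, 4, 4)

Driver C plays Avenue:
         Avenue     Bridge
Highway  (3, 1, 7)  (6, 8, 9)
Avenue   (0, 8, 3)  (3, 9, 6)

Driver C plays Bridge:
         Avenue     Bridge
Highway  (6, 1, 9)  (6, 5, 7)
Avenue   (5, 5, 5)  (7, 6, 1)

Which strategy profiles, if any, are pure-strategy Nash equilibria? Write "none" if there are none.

(Highway, Bridge, Avenue)

(Highway, Avenue, Highway): Driver A can switch to Avenue (2 → 5). Not NE.
(Highway, Avenue, Avenue): Driver B can switch to Bridge (1 → 8). Not NE.
(Highway, Avenue, Bridge): Driver B can switch to Bridge (1 → 5). Not NE.
(Highway, Bridge, Highway): Driver A can switch to Avenue (2 → 5). Not NE.
(Highway, Bridge, Avenue): Driver A gets 6, best alternative 3; Driver B gets 8, best alternative 1; Driver C gets 9, best alternative 7. No profitable deviation — NE.
(Highway, Bridge, Bridge): Driver A can switch to Avenue (6 → 7). Not NE.
(Avenue, Avenue, Highway): Driver C can switch to Bridge (4 → 5). Not NE.
(The remaining 5 profiles each have a profitable deviation by the same check.)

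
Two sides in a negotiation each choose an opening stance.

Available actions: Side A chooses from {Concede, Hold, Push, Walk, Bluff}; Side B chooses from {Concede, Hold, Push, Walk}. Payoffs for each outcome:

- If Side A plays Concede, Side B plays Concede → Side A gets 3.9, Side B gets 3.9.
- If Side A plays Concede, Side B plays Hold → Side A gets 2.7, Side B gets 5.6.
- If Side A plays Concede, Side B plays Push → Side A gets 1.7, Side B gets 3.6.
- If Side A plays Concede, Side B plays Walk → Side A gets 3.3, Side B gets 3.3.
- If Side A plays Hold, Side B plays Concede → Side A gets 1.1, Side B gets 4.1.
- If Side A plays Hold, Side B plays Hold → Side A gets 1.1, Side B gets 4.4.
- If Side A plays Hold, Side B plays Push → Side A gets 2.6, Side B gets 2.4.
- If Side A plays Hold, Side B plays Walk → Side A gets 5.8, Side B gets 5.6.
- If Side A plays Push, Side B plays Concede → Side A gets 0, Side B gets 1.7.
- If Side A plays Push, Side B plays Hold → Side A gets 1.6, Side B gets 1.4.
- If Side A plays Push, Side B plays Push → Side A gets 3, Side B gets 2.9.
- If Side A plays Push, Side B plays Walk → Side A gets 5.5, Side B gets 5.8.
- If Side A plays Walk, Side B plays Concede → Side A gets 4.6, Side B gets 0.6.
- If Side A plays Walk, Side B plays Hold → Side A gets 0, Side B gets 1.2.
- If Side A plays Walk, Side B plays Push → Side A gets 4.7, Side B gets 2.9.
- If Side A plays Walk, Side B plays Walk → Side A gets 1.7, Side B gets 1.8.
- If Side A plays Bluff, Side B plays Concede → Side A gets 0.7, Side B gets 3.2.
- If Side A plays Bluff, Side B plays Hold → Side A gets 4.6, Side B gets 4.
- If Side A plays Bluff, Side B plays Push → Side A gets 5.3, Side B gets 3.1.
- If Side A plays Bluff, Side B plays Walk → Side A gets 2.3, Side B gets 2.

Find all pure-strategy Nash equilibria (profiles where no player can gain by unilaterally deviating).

The pure Nash equilibria are (Hold, Walk) and (Bluff, Hold).

Mark each player's best response to every combination of opponents' strategies; a profile where every player is best-responding is a pure Nash equilibrium.
Side A against Concede: payoffs 3.9, 1.1, 0, 4.6, 0.7 → best response Walk.
Side A against Hold: payoffs 2.7, 1.1, 1.6, 0, 4.6 → best response Bluff.
Side A against Push: payoffs 1.7, 2.6, 3, 4.7, 5.3 → best response Bluff.
Side A against Walk: payoffs 3.3, 5.8, 5.5, 1.7, 2.3 → best response Hold.
Side B against Concede: payoffs 3.9, 5.6, 3.6, 3.3 → best response Hold.
Side B against Hold: payoffs 4.1, 4.4, 2.4, 5.6 → best response Walk.
Side B against Push: payoffs 1.7, 1.4, 2.9, 5.8 → best response Walk.
Side B against Walk: payoffs 0.6, 1.2, 2.9, 1.8 → best response Push.
Side B against Bluff: payoffs 3.2, 4, 3.1, 2 → best response Hold.
Mutual best responses: (Hold, Walk); (Bluff, Hold).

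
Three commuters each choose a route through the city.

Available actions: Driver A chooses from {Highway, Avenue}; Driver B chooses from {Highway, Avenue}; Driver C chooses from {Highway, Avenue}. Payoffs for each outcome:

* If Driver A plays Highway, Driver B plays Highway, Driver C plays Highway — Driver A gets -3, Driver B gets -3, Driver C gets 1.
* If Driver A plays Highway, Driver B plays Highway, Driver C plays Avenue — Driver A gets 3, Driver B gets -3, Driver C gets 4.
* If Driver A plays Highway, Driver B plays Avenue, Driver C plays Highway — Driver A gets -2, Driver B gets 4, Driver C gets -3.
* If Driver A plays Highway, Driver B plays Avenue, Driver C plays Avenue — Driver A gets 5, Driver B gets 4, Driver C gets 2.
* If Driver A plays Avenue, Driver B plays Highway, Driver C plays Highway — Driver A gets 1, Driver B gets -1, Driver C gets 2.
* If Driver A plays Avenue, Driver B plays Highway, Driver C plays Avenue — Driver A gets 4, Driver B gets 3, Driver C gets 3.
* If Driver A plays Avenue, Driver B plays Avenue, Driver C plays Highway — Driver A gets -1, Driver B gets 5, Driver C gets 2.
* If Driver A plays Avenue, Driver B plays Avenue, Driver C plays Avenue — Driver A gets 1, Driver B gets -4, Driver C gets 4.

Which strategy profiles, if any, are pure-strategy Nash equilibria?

(Highway, Avenue, Avenue), (Avenue, Highway, Avenue)

Driver A against (Highway, Highway): payoffs -3, 1 → best response Avenue.
Driver A against (Highway, Avenue): payoffs 3, 4 → best response Avenue.
Driver A against (Avenue, Highway): payoffs -2, -1 → best response Avenue.
Driver A against (Avenue, Avenue): payoffs 5, 1 → best response Highway.
Driver B against (Highway, Highway): payoffs -3, 4 → best response Avenue.
Driver B against (Highway, Avenue): payoffs -3, 4 → best response Avenue.
Driver B against (Avenue, Highway): payoffs -1, 5 → best response Avenue.
Driver B against (Avenue, Avenue): payoffs 3, -4 → best response Highway.
Driver C against (Highway, Highway): payoffs 1, 4 → best response Avenue.
Driver C against (Highway, Avenue): payoffs -3, 2 → best response Avenue.
Driver C against (Avenue, Highway): payoffs 2, 3 → best response Avenue.
Driver C against (Avenue, Avenue): payoffs 2, 4 → best response Avenue.
Mutual best responses: (Highway, Avenue, Avenue); (Avenue, Highway, Avenue).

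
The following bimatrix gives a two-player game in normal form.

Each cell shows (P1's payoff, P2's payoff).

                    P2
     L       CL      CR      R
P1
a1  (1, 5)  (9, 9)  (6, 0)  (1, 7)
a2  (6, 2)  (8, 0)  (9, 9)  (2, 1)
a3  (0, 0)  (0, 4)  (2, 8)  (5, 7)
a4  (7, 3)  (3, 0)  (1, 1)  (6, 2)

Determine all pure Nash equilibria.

P1 against L: payoffs 1, 6, 0, 7 → best response a4.
P1 against CL: payoffs 9, 8, 0, 3 → best response a1.
P1 against CR: payoffs 6, 9, 2, 1 → best response a2.
P1 against R: payoffs 1, 2, 5, 6 → best response a4.
P2 against a1: payoffs 5, 9, 0, 7 → best response CL.
P2 against a2: payoffs 2, 0, 9, 1 → best response CR.
P2 against a3: payoffs 0, 4, 8, 7 → best response CR.
P2 against a4: payoffs 3, 0, 1, 2 → best response L.
Mutual best responses: (a1, CL); (a2, CR); (a4, L).

Pure-strategy Nash equilibria: (a1, CL); (a2, CR); (a4, L)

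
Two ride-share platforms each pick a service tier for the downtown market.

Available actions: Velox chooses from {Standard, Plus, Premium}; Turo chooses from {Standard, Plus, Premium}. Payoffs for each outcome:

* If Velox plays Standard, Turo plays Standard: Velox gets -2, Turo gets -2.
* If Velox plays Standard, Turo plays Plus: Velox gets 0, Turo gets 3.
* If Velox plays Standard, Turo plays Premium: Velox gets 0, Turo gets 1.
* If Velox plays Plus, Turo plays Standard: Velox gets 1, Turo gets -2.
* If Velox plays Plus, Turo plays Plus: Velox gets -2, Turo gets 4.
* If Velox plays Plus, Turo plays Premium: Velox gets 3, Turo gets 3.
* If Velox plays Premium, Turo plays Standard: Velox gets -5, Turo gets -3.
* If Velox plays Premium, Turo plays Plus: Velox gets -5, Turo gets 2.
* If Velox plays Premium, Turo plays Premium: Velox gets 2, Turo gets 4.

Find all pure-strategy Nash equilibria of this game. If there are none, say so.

(Standard, Standard): Velox can switch to Plus (-2 → 1). Not NE.
(Standard, Plus): Velox gets 0, best alternative -2; Turo gets 3, best alternative 1. No profitable deviation — NE.
(Standard, Premium): Velox can switch to Plus (0 → 3). Not NE.
(Plus, Standard): Turo can switch to Plus (-2 → 4). Not NE.
(Plus, Plus): Velox can switch to Standard (-2 → 0). Not NE.
(Plus, Premium): Turo can switch to Plus (3 → 4). Not NE.
(Premium, Standard): Velox can switch to Standard (-5 → -2). Not NE.
(Premium, Plus): Velox can switch to Standard (-5 → 0). Not NE.
(Premium, Premium): Velox can switch to Plus (2 → 3). Not NE.

The unique pure-strategy Nash equilibrium is (Standard, Plus).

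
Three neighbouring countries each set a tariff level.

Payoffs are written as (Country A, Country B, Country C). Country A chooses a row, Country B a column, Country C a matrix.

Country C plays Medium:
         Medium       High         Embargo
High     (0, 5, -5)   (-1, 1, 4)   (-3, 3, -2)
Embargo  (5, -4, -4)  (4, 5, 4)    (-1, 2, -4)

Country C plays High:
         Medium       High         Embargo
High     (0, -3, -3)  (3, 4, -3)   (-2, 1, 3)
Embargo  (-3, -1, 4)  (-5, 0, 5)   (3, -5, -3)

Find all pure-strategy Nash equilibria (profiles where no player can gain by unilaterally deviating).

For each player, find the best response to each opponent profile; mutual best responses are the pure NE.
Country A against (Medium, Medium): payoffs 0, 5 → best response Embargo.
Country A against (Medium, High): payoffs 0, -3 → best response High.
Country A against (High, Medium): payoffs -1, 4 → best response Embargo.
Country A against (High, High): payoffs 3, -5 → best response High.
Country A against (Embargo, Medium): payoffs -3, -1 → best response Embargo.
Country A against (Embargo, High): payoffs -2, 3 → best response Embargo.
Country B against (High, Medium): payoffs 5, 1, 3 → best response Medium.
Country B against (High, High): payoffs -3, 4, 1 → best response High.
Country B against (Embargo, Medium): payoffs -4, 5, 2 → best response High.
Country B against (Embargo, High): payoffs -1, 0, -5 → best response High.
Country C against (High, Medium): payoffs -5, -3 → best response High.
Country C against (High, High): payoffs 4, -3 → best response Medium.
Country C against (High, Embargo): payoffs -2, 3 → best response High.
Country C against (Embargo, Medium): payoffs -4, 4 → best response High.
Country C against (Embargo, High): payoffs 4, 5 → best response High.
Country C against (Embargo, Embargo): payoffs -4, -3 → best response High.
No profile is a mutual best response for all players.

There is no pure-strategy Nash equilibrium.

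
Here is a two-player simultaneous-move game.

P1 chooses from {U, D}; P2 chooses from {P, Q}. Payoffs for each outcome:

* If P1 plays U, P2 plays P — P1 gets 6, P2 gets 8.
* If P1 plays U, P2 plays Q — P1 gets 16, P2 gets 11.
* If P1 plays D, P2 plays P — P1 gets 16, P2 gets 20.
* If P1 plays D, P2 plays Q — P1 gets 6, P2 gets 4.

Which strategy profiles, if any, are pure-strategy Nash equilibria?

The pure Nash equilibria are (U, Q), (D, P).

P1 against P: payoffs 6, 16 → best response D.
P1 against Q: payoffs 16, 6 → best response U.
P2 against U: payoffs 8, 11 → best response Q.
P2 against D: payoffs 20, 4 → best response P.
Mutual best responses: (U, Q); (D, P).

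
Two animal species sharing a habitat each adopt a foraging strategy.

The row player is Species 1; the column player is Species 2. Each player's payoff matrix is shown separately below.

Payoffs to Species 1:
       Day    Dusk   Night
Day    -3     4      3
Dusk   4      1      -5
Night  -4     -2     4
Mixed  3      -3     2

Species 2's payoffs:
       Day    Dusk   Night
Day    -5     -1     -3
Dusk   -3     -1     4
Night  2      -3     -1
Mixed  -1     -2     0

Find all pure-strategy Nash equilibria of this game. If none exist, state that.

The unique pure-strategy Nash equilibrium is (Day, Dusk).

Mark each player's best response to every combination of opponents' strategies; a profile where every player is best-responding is a pure Nash equilibrium.
Species 1 against Day: payoffs -3, 4, -4, 3 → best response Dusk.
Species 1 against Dusk: payoffs 4, 1, -2, -3 → best response Day.
Species 1 against Night: payoffs 3, -5, 4, 2 → best response Night.
Species 2 against Day: payoffs -5, -1, -3 → best response Dusk.
Species 2 against Dusk: payoffs -3, -1, 4 → best response Night.
Species 2 against Night: payoffs 2, -3, -1 → best response Day.
Species 2 against Mixed: payoffs -1, -2, 0 → best response Night.
Mutual best responses: (Day, Dusk).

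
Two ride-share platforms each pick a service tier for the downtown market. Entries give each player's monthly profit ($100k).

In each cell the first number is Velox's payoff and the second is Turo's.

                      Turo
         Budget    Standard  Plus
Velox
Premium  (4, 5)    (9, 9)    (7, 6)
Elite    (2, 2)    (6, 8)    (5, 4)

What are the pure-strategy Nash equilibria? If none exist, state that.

For each player, find the best response to each opponent profile; mutual best responses are the pure NE.
Velox against Budget: payoffs 4, 2 → best response Premium.
Velox against Standard: payoffs 9, 6 → best response Premium.
Velox against Plus: payoffs 7, 5 → best response Premium.
Turo against Premium: payoffs 5, 9, 6 → best response Standard.
Turo against Elite: payoffs 2, 8, 4 → best response Standard.
Mutual best responses: (Premium, Standard).

Pure NE: (Premium, Standard)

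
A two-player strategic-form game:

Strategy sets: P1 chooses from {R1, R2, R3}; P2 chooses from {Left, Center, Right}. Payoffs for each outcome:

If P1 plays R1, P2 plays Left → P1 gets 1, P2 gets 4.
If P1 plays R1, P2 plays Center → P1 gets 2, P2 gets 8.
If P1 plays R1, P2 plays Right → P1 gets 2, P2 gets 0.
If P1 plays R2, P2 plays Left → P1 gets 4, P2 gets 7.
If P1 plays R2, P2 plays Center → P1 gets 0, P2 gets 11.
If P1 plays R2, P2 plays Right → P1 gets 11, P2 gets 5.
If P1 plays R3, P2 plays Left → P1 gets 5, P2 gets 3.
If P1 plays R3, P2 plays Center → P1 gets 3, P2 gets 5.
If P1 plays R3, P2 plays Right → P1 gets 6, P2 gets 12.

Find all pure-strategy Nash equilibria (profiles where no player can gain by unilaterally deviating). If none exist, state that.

(R1, Left): P1 can switch to R2 (1 → 4). Not NE.
(R1, Center): P1 can switch to R3 (2 → 3). Not NE.
(R1, Right): P1 can switch to R2 (2 → 11). Not NE.
(R2, Left): P1 can switch to R3 (4 → 5). Not NE.
(R2, Center): P1 can switch to R1 (0 → 2). Not NE.
(R2, Right): P2 can switch to Left (5 → 7). Not NE.
(R3, Left): P2 can switch to Center (3 → 5). Not NE.
(R3, Center): P2 can switch to Right (5 → 12). Not NE.
(R3, Right): P1 can switch to R2 (6 → 11). Not NE.

This game has no pure Nash equilibrium.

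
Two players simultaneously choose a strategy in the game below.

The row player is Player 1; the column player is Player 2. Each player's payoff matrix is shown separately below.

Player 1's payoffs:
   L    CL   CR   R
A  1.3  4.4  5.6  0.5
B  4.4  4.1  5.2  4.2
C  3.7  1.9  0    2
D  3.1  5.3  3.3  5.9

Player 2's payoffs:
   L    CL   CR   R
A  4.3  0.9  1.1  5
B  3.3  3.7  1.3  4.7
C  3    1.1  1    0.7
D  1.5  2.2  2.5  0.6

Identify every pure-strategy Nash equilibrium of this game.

Player 1 against L: payoffs 1.3, 4.4, 3.7, 3.1 → best response B.
Player 1 against CL: payoffs 4.4, 4.1, 1.9, 5.3 → best response D.
Player 1 against CR: payoffs 5.6, 5.2, 0, 3.3 → best response A.
Player 1 against R: payoffs 0.5, 4.2, 2, 5.9 → best response D.
Player 2 against A: payoffs 4.3, 0.9, 1.1, 5 → best response R.
Player 2 against B: payoffs 3.3, 3.7, 1.3, 4.7 → best response R.
Player 2 against C: payoffs 3, 1.1, 1, 0.7 → best response L.
Player 2 against D: payoffs 1.5, 2.2, 2.5, 0.6 → best response CR.
No profile is a mutual best response for all players.

This game has no pure Nash equilibrium.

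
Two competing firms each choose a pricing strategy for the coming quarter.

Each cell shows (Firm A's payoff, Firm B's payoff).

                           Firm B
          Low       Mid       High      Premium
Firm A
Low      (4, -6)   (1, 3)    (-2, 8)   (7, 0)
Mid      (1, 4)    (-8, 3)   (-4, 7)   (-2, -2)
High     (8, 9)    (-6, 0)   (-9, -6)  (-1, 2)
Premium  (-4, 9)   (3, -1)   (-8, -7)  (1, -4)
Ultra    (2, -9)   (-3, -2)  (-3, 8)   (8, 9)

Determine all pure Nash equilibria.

(Low, Low): Firm A can switch to High (4 → 8). Not NE.
(Low, Mid): Firm A can switch to Premium (1 → 3). Not NE.
(Low, High): Firm A gets -2, best alternative -3; Firm B gets 8, best alternative 3. No profitable deviation — NE.
(Low, Premium): Firm A can switch to Ultra (7 → 8). Not NE.
(Mid, Low): Firm A can switch to Low (1 → 4). Not NE.
(Mid, Mid): Firm A can switch to Low (-8 → 1). Not NE.
(Mid, High): Firm A can switch to Low (-4 → -2). Not NE.
(Mid, Premium): Firm A can switch to Low (-2 → 7). Not NE.
(High, Low): Firm A gets 8, best alternative 4; Firm B gets 9, best alternative 2. No profitable deviation — NE.
(High, Mid): Firm A can switch to Low (-6 → 1). Not NE.
(High, High): Firm A can switch to Low (-9 → -2). Not NE.
(High, Premium): Firm A can switch to Low (-1 → 7). Not NE.
(Premium, Low): Firm A can switch to Low (-4 → 4). Not NE.
(Premium, Mid): Firm B can switch to Low (-1 → 9). Not NE.
(Ultra, Premium): Firm A gets 8, best alternative 7; Firm B gets 9, best alternative 8. No profitable deviation — NE.
(The remaining 5 profiles each have a profitable deviation by the same check.)

The pure Nash equilibria are (Low, High), (High, Low), (Ultra, Premium).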